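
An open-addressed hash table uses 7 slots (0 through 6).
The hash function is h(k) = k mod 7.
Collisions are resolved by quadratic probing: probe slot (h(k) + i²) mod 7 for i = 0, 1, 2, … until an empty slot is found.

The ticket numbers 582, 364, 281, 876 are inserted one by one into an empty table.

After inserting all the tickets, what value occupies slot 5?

582 hashes to 1; slot 1 is free → place at 1.
364 hashes to 0; slot 0 is free → place at 0.
281 hashes to 1; 1 taken → place at 2.
876 hashes to 1; 1,2 taken → place at 5.
Table: [364, 582, 281, _, _, 876, _]

876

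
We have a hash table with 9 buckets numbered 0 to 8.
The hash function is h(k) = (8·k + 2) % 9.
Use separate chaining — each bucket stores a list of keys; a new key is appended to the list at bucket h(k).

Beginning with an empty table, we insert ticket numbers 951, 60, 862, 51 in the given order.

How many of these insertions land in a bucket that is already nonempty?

Insert 951: h=5, bucket 5 empty → new chain.
Insert 60: h=5, bucket 5 nonempty → append to chain.
Insert 862: h=4, bucket 4 empty → new chain.
Insert 51: h=5, bucket 5 nonempty → append to chain.
Final buckets:
0: .
1: .
2: .
3: .
4: 862
5: 951 -> 60 -> 51
6: .
7: .
8: .

2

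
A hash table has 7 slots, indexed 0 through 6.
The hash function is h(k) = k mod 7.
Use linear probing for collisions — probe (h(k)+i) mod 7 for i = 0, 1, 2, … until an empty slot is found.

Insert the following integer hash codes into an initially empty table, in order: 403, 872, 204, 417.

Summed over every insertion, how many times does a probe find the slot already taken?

3

403: h=4 => slot 4
872: h=4, probe 4,5 => slot 5
204: h=1 => slot 1
417: h=4, probe 4,5,6 => slot 6
Table: [-, 204, -, -, 403, 872, 417]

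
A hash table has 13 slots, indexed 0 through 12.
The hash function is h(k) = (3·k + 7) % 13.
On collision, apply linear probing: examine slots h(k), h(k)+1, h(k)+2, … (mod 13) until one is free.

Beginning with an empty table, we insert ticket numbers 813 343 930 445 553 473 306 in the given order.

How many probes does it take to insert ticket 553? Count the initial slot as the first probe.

4

813: h=2 -> slot 2
343: h=9 -> slot 9
930: h=2, probe 2,3 -> slot 3
445: h=3, probe 3,4 -> slot 4
553: h=2, probe 2,3,4,5 -> slot 5
473: h=9, probe 9,10 -> slot 10
306: h=2, probe 2,3,4,5,6 -> slot 6
Table: [∅, ∅, 813, 930, 445, 553, 306, ∅, ∅, 343, 473, ∅, ∅]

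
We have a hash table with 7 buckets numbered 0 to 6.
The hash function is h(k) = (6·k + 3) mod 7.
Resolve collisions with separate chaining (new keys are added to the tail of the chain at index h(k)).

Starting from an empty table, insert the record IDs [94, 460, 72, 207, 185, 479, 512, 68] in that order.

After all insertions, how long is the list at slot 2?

94 -> bucket 0
460 -> bucket 5
72 -> bucket 1
207 -> bucket 6
185 -> bucket 0 (collision)
479 -> bucket 0 (collision)
512 -> bucket 2
68 -> bucket 5 (collision)
Final buckets:
0: 94 -> 185 -> 479
1: 72
2: 512
3: .
4: .
5: 460 -> 68
6: 207

1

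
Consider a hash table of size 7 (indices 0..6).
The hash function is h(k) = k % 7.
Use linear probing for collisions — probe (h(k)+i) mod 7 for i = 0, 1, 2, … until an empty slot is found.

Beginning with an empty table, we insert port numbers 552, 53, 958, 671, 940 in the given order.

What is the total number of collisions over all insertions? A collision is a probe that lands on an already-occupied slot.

552: h=6 => slot 6
53: h=4 => slot 4
958: h=6, probe 6,0 => slot 0
671: h=6, probe 6,0,1 => slot 1
940: h=2 => slot 2
Table: [958, 671, 940, ∅, 53, ∅, 552]

3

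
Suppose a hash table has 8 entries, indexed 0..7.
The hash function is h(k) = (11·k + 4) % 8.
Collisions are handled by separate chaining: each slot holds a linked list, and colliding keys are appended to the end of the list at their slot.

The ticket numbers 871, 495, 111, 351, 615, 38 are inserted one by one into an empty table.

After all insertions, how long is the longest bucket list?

Insert 871: h=1, bucket 1 empty → new chain.
Insert 495: h=1, bucket 1 nonempty → append to chain.
Insert 111: h=1, bucket 1 nonempty → append to chain.
Insert 351: h=1, bucket 1 nonempty → append to chain.
Insert 615: h=1, bucket 1 nonempty → append to chain.
Insert 38: h=6, bucket 6 empty → new chain.
Final buckets:
0: .
1: 871 -> 495 -> 111 -> 351 -> 615
2: .
3: .
4: .
5: .
6: 38
7: .

5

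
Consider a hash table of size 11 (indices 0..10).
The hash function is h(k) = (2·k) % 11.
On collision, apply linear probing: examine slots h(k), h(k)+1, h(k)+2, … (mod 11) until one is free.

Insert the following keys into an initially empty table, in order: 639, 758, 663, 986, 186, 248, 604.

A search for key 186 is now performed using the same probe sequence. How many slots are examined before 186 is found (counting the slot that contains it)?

2

Insert 639: h=2, slot 2 empty => index 2.
Insert 758: h=9, slot 9 empty => index 9.
Insert 663: h=6, slot 6 empty => index 6.
Insert 986: h=3, slot 3 empty => index 3.
Insert 186: h=9, slot 9 occupied => index 10.
Insert 248: h=1, slot 1 empty => index 1.
Insert 604: h=9, slots 9,10 occupied => index 0.
Table: [604, 248, 639, 986, —, —, 663, —, —, 758, 186]
Lookup 186: h=9, probe 9,10 → found at 10.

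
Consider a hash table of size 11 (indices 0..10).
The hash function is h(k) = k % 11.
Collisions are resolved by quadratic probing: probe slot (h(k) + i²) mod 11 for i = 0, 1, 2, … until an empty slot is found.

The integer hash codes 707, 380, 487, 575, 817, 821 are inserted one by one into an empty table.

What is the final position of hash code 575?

7

Insert 707: h=3, slot 3 empty => index 3.
Insert 380: h=6, slot 6 empty => index 6.
Insert 487: h=3, slot 3 occupied => index 4.
Insert 575: h=3, slots 3,4 occupied => index 7.
Insert 817: h=3, slots 3,4,7 occupied => index 1.
Insert 821: h=7, slot 7 occupied => index 8.
Table: [—, 817, —, 707, 487, —, 380, 575, 821, —, —]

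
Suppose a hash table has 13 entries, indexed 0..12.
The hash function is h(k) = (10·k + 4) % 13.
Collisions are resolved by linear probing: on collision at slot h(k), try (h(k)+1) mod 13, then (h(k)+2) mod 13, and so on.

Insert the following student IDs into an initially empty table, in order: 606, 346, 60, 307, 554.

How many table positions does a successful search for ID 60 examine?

606: h=6 → slot 6
346: h=6, probe 6,7 → slot 7
60: h=6, probe 6,7,8 → slot 8
307: h=6, probe 6,7,8,9 → slot 9
554: h=6, probe 6,7,8,9,10 → slot 10
Table: [., ., ., ., ., ., 606, 346, 60, 307, 554, ., .]
Lookup 60: h=6, probe 6,7,8 → found at 8.

3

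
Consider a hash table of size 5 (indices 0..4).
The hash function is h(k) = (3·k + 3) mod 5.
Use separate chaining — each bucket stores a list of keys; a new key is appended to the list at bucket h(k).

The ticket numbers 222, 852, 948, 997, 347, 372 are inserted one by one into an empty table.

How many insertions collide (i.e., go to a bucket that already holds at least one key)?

222 -> bucket 4
852 -> bucket 4 (collision)
948 -> bucket 2
997 -> bucket 4 (collision)
347 -> bucket 4 (collision)
372 -> bucket 4 (collision)
Final buckets:
0: .
1: .
2: 948
3: .
4: 222 -> 852 -> 997 -> 347 -> 372

4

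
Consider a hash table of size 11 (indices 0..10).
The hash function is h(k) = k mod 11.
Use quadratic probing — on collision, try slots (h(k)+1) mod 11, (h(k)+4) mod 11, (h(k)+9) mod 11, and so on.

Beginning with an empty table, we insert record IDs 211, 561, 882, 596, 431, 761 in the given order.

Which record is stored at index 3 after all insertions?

882

211: h=2 => slot 2
561: h=0 => slot 0
882: h=2, probe 2,3 => slot 3
596: h=2, probe 2,3,6 => slot 6
431: h=2, probe 2,3,6,0,7 => slot 7
761: h=2, probe 2,3,6,0,7,5 => slot 5
Table: [561, ., 211, 882, ., 761, 596, 431, ., ., .]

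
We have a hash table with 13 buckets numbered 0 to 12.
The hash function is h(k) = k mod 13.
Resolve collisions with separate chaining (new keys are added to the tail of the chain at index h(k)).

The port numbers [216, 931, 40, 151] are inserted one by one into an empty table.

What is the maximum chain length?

3

Insert 216: h=8, bucket 8 empty → new chain.
Insert 931: h=8, bucket 8 nonempty → append to chain.
Insert 40: h=1, bucket 1 empty → new chain.
Insert 151: h=8, bucket 8 nonempty → append to chain.
Final buckets:
0: .
1: 40
2: .
3: .
4: .
5: .
6: .
7: .
8: 216 -> 931 -> 151
9: .
10: .
11: .
12: .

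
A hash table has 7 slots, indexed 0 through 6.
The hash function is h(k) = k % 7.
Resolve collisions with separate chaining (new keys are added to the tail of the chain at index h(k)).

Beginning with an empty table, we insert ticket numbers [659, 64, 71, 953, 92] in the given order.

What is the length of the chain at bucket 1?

659 -> bucket 1
64 -> bucket 1 (collision)
71 -> bucket 1 (collision)
953 -> bucket 1 (collision)
92 -> bucket 1 (collision)
Final buckets:
0: -
1: 659 -> 64 -> 71 -> 953 -> 92
2: -
3: -
4: -
5: -
6: -

5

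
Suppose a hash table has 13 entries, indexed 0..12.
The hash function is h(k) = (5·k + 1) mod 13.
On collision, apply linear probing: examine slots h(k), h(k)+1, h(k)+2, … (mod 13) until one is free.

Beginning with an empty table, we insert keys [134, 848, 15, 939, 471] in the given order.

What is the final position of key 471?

134 hashes to 8; slot 8 is free -> place at 8.
848 hashes to 3; slot 3 is free -> place at 3.
15 hashes to 11; slot 11 is free -> place at 11.
939 hashes to 3; 3 taken -> place at 4.
471 hashes to 3; 3,4 taken -> place at 5.
Table: [-, -, -, 848, 939, 471, -, -, 134, -, -, 15, -]

5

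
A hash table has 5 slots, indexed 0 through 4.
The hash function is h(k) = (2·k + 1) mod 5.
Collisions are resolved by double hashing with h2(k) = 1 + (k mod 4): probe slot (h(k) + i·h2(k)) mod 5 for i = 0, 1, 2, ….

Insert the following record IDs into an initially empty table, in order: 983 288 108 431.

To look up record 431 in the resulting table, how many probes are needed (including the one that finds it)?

983: h=2 -> slot 2
288: h=2, h2=1, probe 2,3 -> slot 3
108: h=2, h2=1, probe 2,3,4 -> slot 4
431: h=3, h2=4, probe 3,2,1 -> slot 1
Table: [—, 431, 983, 288, 108]
Lookup 431: h=3, h2=4, probe 3,2,1 → found at 1.

3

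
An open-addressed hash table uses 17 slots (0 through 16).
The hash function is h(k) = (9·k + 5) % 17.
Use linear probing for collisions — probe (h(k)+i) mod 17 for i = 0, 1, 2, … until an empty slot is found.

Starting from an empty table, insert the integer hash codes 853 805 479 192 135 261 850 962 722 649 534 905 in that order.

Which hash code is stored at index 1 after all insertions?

853: h=15 -> slot 15
805: h=8 -> slot 8
479: h=15, probe 15,16 -> slot 16
192: h=16, probe 16,0 -> slot 0
135: h=13 -> slot 13
261: h=8, probe 8,9 -> slot 9
850: h=5 -> slot 5
962: h=10 -> slot 10
722: h=9, probe 9,10,11 -> slot 11
649: h=15, probe 15,16,0,1 -> slot 1
534: h=0, probe 0,1,2 -> slot 2
905: h=7 -> slot 7
Table: [192, 649, 534, _, _, 850, _, 905, 805, 261, 962, 722, _, 135, _, 853, 479]

649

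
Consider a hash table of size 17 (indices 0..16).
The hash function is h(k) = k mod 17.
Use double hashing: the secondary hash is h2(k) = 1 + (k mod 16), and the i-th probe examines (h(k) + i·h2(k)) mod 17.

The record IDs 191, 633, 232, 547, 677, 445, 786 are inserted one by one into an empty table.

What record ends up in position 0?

191 hashes to 4; slot 4 is free -> place at 4.
633 hashes to 4, h2=10; 4 taken -> place at 14.
232 hashes to 11; slot 11 is free -> place at 11.
547 hashes to 3; slot 3 is free -> place at 3.
677 hashes to 14, h2=6; 14,3 taken -> place at 9.
445 hashes to 3, h2=14; 3 taken -> place at 0.
786 hashes to 4, h2=3; 4 taken -> place at 7.
Table: [445, —, —, 547, 191, —, —, 786, —, 677, —, 232, —, —, 633, —, —]

445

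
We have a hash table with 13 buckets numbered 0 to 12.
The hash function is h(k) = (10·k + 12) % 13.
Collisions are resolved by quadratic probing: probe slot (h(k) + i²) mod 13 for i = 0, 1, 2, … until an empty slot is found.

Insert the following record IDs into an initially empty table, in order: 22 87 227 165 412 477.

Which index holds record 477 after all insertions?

22 hashes to 11; slot 11 is free => place at 11.
87 hashes to 11; 11 taken => place at 12.
227 hashes to 7; slot 7 is free => place at 7.
165 hashes to 11; 11,12 taken => place at 2.
412 hashes to 11; 11,12,2,7 taken => place at 1.
477 hashes to 11; 11,12,2,7,1 taken => place at 10.
Table: [-, 412, 165, -, -, -, -, 227, -, -, 477, 22, 87]

10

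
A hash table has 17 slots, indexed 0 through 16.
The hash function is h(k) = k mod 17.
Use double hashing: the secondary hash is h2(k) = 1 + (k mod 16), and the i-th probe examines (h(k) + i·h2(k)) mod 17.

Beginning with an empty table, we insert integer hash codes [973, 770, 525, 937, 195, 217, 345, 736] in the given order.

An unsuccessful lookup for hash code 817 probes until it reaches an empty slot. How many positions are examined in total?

2

973: h=4 => slot 4
770: h=5 => slot 5
525: h=15 => slot 15
937: h=2 => slot 2
195: h=8 => slot 8
217: h=13 => slot 13
345: h=5, h2=10, probe 5,15,8,1 => slot 1
736: h=5, h2=1, probe 5,6 => slot 6
Table: [_, 345, 937, _, 973, 770, 736, _, 195, _, _, _, _, 217, _, 525, _]
Lookup 817: h=1, h2=2, probe 1,3 → slot 3 empty, not found.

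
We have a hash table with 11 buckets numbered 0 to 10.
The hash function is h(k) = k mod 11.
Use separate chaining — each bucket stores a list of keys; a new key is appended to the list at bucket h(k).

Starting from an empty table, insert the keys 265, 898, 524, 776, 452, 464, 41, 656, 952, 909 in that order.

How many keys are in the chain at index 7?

265 -> bucket 1
898 -> bucket 7
524 -> bucket 7 (collision)
776 -> bucket 6
452 -> bucket 1 (collision)
464 -> bucket 2
41 -> bucket 8
656 -> bucket 7 (collision)
952 -> bucket 6 (collision)
909 -> bucket 7 (collision)
Final buckets:
0: -
1: 265 -> 452
2: 464
3: -
4: -
5: -
6: 776 -> 952
7: 898 -> 524 -> 656 -> 909
8: 41
9: -
10: -

4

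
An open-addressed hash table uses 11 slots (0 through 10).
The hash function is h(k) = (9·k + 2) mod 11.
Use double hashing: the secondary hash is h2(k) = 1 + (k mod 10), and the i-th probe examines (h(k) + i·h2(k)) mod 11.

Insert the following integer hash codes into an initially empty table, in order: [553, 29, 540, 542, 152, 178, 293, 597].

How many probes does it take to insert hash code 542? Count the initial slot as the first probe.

Insert 553: h=7, slot 7 empty => index 7.
Insert 29: h=10, slot 10 empty => index 10.
Insert 540: h=0, slot 0 empty => index 0.
Insert 542: h=7, h2=3, slots 7,10 occupied => index 2.
Insert 152: h=6, slot 6 empty => index 6.
Insert 178: h=9, slot 9 empty => index 9.
Insert 293: h=10, h2=4, slot 10 occupied => index 3.
Insert 597: h=7, h2=8, slot 7 occupied => index 4.
Table: [540, ∅, 542, 293, 597, ∅, 152, 553, ∅, 178, 29]

3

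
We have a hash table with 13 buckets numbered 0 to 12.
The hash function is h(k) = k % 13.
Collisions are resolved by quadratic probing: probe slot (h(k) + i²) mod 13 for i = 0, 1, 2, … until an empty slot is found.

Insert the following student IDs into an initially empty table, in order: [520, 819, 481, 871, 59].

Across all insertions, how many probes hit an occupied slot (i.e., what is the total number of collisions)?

520: h=0 → slot 0
819: h=0, probe 0,1 → slot 1
481: h=0, probe 0,1,4 → slot 4
871: h=0, probe 0,1,4,9 → slot 9
59: h=7 → slot 7
Table: [520, 819, —, —, 481, —, —, 59, —, 871, —, —, —]

6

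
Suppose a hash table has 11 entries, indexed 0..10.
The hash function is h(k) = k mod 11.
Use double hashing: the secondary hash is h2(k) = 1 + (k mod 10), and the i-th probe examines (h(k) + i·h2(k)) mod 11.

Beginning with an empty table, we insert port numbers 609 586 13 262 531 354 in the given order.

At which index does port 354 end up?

7

Insert 609: h=4, slot 4 empty => index 4.
Insert 586: h=3, slot 3 empty => index 3.
Insert 13: h=2, slot 2 empty => index 2.
Insert 262: h=9, slot 9 empty => index 9.
Insert 531: h=3, h2=2, slot 3 occupied => index 5.
Insert 354: h=2, h2=5, slot 2 occupied => index 7.
Table: [∅, ∅, 13, 586, 609, 531, ∅, 354, ∅, 262, ∅]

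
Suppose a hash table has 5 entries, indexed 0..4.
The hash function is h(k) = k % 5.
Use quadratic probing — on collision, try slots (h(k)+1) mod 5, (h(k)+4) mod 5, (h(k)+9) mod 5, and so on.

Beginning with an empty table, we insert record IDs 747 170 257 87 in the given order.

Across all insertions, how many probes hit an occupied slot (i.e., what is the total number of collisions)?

Insert 747: h=2, slot 2 empty → index 2.
Insert 170: h=0, slot 0 empty → index 0.
Insert 257: h=2, slot 2 occupied → index 3.
Insert 87: h=2, slots 2,3 occupied → index 1.
Table: [170, 87, 747, 257, _]

3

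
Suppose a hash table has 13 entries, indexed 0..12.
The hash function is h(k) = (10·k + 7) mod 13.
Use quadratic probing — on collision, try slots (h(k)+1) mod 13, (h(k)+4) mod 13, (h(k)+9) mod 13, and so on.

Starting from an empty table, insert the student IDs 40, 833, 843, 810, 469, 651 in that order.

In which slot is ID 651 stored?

3

40 hashes to 4; slot 4 is free → place at 4.
833 hashes to 4; 4 taken → place at 5.
843 hashes to 0; slot 0 is free → place at 0.
810 hashes to 8; slot 8 is free → place at 8.
469 hashes to 4; 4,5,8,0 taken → place at 7.
651 hashes to 4; 4,5,8,0,7 taken → place at 3.
Table: [843, —, —, 651, 40, 833, —, 469, 810, —, —, —, —]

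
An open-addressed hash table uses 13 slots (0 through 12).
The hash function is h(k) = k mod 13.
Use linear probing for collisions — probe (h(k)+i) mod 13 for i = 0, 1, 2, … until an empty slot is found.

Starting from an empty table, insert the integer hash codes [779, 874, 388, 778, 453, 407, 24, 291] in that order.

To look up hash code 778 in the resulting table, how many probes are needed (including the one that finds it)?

779: h=12 => slot 12
874: h=3 => slot 3
388: h=11 => slot 11
778: h=11, probe 11,12,0 => slot 0
453: h=11, probe 11,12,0,1 => slot 1
407: h=4 => slot 4
24: h=11, probe 11,12,0,1,2 => slot 2
291: h=5 => slot 5
Table: [778, 453, 24, 874, 407, 291, ∅, ∅, ∅, ∅, ∅, 388, 779]
Lookup 778: h=11, probe 11,12,0 → found at 0.

3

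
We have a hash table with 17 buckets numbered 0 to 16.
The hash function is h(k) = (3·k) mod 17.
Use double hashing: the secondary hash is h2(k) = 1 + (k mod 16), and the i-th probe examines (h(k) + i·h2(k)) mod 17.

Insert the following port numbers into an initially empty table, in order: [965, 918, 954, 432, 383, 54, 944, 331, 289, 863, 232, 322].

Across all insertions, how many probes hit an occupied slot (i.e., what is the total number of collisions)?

4

Insert 965: h=5, slot 5 empty -> index 5.
Insert 918: h=0, slot 0 empty -> index 0.
Insert 954: h=6, slot 6 empty -> index 6.
Insert 432: h=4, slot 4 empty -> index 4.
Insert 383: h=10, slot 10 empty -> index 10.
Insert 54: h=9, slot 9 empty -> index 9.
Insert 944: h=10, h2=1, slot 10 occupied -> index 11.
Insert 331: h=7, slot 7 empty -> index 7.
Insert 289: h=0, h2=2, slot 0 occupied -> index 2.
Insert 863: h=5, h2=16, slots 5,4 occupied -> index 3.
Insert 232: h=16, slot 16 empty -> index 16.
Insert 322: h=14, slot 14 empty -> index 14.
Table: [918, _, 289, 863, 432, 965, 954, 331, _, 54, 383, 944, _, _, 322, _, 232]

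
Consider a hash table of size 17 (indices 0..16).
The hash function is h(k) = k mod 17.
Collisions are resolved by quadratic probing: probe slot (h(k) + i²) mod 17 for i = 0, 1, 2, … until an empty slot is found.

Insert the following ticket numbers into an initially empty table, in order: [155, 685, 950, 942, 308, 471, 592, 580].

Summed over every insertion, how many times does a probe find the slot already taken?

Insert 155: h=2, slot 2 empty → index 2.
Insert 685: h=5, slot 5 empty → index 5.
Insert 950: h=15, slot 15 empty → index 15.
Insert 942: h=7, slot 7 empty → index 7.
Insert 308: h=2, slot 2 occupied → index 3.
Insert 471: h=12, slot 12 empty → index 12.
Insert 592: h=14, slot 14 empty → index 14.
Insert 580: h=2, slots 2,3 occupied → index 6.
Table: [., ., 155, 308, ., 685, 580, 942, ., ., ., ., 471, ., 592, 950, .]

3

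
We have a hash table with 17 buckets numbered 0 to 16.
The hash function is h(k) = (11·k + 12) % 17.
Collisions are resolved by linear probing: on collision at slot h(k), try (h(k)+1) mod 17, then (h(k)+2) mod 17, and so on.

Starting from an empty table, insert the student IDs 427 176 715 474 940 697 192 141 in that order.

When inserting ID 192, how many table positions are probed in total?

427 hashes to 0; slot 0 is free => place at 0.
176 hashes to 10; slot 10 is free => place at 10.
715 hashes to 6; slot 6 is free => place at 6.
474 hashes to 7; slot 7 is free => place at 7.
940 hashes to 16; slot 16 is free => place at 16.
697 hashes to 12; slot 12 is free => place at 12.
192 hashes to 16; 16,0 taken => place at 1.
141 hashes to 16; 16,0,1 taken => place at 2.
Table: [427, 192, 141, —, —, —, 715, 474, —, —, 176, —, 697, —, —, —, 940]

3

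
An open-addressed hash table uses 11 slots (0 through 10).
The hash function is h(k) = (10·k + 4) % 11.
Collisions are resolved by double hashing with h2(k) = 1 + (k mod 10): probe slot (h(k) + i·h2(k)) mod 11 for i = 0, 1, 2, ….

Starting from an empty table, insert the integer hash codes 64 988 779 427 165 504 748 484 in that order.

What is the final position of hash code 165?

64: h=6 → slot 6
988: h=6, h2=9, probe 6,4 → slot 4
779: h=6, h2=10, probe 6,5 → slot 5
427: h=6, h2=8, probe 6,3 → slot 3
165: h=4, h2=6, probe 4,10 → slot 10
504: h=6, h2=5, probe 6,0 → slot 0
748: h=4, h2=9, probe 4,2 → slot 2
484: h=4, h2=5, probe 4,9 → slot 9
Table: [504, ., 748, 427, 988, 779, 64, ., ., 484, 165]

10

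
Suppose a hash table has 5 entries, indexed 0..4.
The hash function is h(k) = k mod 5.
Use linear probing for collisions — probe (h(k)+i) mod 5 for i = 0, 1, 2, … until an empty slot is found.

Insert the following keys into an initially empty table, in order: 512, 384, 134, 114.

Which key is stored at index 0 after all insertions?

Insert 512: h=2, slot 2 empty => index 2.
Insert 384: h=4, slot 4 empty => index 4.
Insert 134: h=4, slot 4 occupied => index 0.
Insert 114: h=4, slots 4,0 occupied => index 1.
Table: [134, 114, 512, _, 384]

134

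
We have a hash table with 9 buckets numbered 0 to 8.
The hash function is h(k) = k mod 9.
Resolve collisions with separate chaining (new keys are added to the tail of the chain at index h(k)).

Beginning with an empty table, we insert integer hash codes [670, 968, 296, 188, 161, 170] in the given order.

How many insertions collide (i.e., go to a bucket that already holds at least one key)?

3

Insert 670: h=4, bucket 4 empty -> new chain.
Insert 968: h=5, bucket 5 empty -> new chain.
Insert 296: h=8, bucket 8 empty -> new chain.
Insert 188: h=8, bucket 8 nonempty -> append to chain.
Insert 161: h=8, bucket 8 nonempty -> append to chain.
Insert 170: h=8, bucket 8 nonempty -> append to chain.
Final buckets:
0: -
1: -
2: -
3: -
4: 670
5: 968
6: -
7: -
8: 296 -> 188 -> 161 -> 170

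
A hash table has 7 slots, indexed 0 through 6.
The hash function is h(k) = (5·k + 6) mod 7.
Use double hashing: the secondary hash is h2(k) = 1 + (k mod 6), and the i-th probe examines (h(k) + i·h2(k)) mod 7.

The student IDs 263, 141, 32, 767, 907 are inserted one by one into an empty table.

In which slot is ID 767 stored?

3

Insert 263: h=5, slot 5 empty -> index 5.
Insert 141: h=4, slot 4 empty -> index 4.
Insert 32: h=5, h2=3, slot 5 occupied -> index 1.
Insert 767: h=5, h2=6, slots 5,4 occupied -> index 3.
Insert 907: h=5, h2=2, slot 5 occupied -> index 0.
Table: [907, 32, —, 767, 141, 263, —]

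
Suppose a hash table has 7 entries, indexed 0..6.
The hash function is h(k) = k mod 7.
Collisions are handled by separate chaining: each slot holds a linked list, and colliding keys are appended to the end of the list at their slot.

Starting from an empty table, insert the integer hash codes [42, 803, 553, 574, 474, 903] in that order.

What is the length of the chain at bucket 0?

4

Insert 42: h=0, bucket 0 empty -> new chain.
Insert 803: h=5, bucket 5 empty -> new chain.
Insert 553: h=0, bucket 0 nonempty -> append to chain.
Insert 574: h=0, bucket 0 nonempty -> append to chain.
Insert 474: h=5, bucket 5 nonempty -> append to chain.
Insert 903: h=0, bucket 0 nonempty -> append to chain.
Final buckets:
0: 42 -> 553 -> 574 -> 903
1: -
2: -
3: -
4: -
5: 803 -> 474
6: -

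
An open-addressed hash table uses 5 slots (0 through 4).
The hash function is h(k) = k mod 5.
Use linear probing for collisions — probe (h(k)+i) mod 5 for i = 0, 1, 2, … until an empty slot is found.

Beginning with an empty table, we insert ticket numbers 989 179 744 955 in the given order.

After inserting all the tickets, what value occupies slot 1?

989 hashes to 4; slot 4 is free → place at 4.
179 hashes to 4; 4 taken → place at 0.
744 hashes to 4; 4,0 taken → place at 1.
955 hashes to 0; 0,1 taken → place at 2.
Table: [179, 744, 955, _, 989]

744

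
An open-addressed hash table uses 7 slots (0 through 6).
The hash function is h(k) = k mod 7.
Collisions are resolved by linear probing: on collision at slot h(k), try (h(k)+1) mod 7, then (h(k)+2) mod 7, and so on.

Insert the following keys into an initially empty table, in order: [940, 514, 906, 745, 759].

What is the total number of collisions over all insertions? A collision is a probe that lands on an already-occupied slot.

940: h=2 → slot 2
514: h=3 → slot 3
906: h=3, probe 3,4 → slot 4
745: h=3, probe 3,4,5 → slot 5
759: h=3, probe 3,4,5,6 → slot 6
Table: [∅, ∅, 940, 514, 906, 745, 759]

6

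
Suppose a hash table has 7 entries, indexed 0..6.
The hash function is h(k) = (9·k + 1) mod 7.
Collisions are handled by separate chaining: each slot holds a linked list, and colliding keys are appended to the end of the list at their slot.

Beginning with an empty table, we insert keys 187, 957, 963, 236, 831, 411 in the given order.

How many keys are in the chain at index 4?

187 -> bucket 4
957 -> bucket 4 (collision)
963 -> bucket 2
236 -> bucket 4 (collision)
831 -> bucket 4 (collision)
411 -> bucket 4 (collision)
Final buckets:
0: ∅
1: ∅
2: 963
3: ∅
4: 187 -> 957 -> 236 -> 831 -> 411
5: ∅
6: ∅

5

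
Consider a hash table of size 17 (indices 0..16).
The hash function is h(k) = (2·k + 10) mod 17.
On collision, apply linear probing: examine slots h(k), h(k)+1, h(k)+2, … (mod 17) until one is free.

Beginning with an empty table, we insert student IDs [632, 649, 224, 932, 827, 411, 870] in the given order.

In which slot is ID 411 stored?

2

632 hashes to 16; slot 16 is free => place at 16.
649 hashes to 16; 16 taken => place at 0.
224 hashes to 16; 16,0 taken => place at 1.
932 hashes to 4; slot 4 is free => place at 4.
827 hashes to 15; slot 15 is free => place at 15.
411 hashes to 16; 16,0,1 taken => place at 2.
870 hashes to 16; 16,0,1,2 taken => place at 3.
Table: [649, 224, 411, 870, 932, -, -, -, -, -, -, -, -, -, -, 827, 632]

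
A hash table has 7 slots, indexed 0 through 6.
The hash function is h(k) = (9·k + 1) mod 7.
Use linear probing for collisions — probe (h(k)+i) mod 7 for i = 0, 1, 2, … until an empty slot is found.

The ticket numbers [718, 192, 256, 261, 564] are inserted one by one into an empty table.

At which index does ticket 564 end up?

Insert 718: h=2, slot 2 empty → index 2.
Insert 192: h=0, slot 0 empty → index 0.
Insert 256: h=2, slot 2 occupied → index 3.
Insert 261: h=5, slot 5 empty → index 5.
Insert 564: h=2, slots 2,3 occupied → index 4.
Table: [192, —, 718, 256, 564, 261, —]

4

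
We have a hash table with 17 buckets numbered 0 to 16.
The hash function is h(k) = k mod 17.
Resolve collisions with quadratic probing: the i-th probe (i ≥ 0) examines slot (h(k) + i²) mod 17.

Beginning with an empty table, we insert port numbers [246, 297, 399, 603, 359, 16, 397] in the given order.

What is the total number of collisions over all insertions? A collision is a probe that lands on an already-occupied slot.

6

246 hashes to 8; slot 8 is free → place at 8.
297 hashes to 8; 8 taken → place at 9.
399 hashes to 8; 8,9 taken → place at 12.
603 hashes to 8; 8,9,12 taken → place at 0.
359 hashes to 2; slot 2 is free → place at 2.
16 hashes to 16; slot 16 is free → place at 16.
397 hashes to 6; slot 6 is free → place at 6.
Table: [603, -, 359, -, -, -, 397, -, 246, 297, -, -, 399, -, -, -, 16]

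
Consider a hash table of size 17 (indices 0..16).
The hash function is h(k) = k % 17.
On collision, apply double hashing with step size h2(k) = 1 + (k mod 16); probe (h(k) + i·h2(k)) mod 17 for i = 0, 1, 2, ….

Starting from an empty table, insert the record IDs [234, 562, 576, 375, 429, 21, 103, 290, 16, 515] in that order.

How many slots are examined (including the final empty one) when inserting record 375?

234: h=13 => slot 13
562: h=1 => slot 1
576: h=15 => slot 15
375: h=1, h2=8, probe 1,9 => slot 9
429: h=4 => slot 4
21: h=4, h2=6, probe 4,10 => slot 10
103: h=1, h2=8, probe 1,9,0 => slot 0
290: h=1, h2=3, probe 1,4,7 => slot 7
16: h=16 => slot 16
515: h=5 => slot 5
Table: [103, 562, _, _, 429, 515, _, 290, _, 375, 21, _, _, 234, _, 576, 16]

2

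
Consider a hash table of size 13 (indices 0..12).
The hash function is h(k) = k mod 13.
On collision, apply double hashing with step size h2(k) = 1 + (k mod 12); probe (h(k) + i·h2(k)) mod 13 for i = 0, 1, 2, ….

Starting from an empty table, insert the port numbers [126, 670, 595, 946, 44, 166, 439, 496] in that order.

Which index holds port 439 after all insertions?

0

126 hashes to 9; slot 9 is free => place at 9.
670 hashes to 7; slot 7 is free => place at 7.
595 hashes to 10; slot 10 is free => place at 10.
946 hashes to 10, h2=11; 10 taken => place at 8.
44 hashes to 5; slot 5 is free => place at 5.
166 hashes to 10, h2=11; 10,8 taken => place at 6.
439 hashes to 10, h2=8; 10,5 taken => place at 0.
496 hashes to 2; slot 2 is free => place at 2.
Table: [439, ∅, 496, ∅, ∅, 44, 166, 670, 946, 126, 595, ∅, ∅]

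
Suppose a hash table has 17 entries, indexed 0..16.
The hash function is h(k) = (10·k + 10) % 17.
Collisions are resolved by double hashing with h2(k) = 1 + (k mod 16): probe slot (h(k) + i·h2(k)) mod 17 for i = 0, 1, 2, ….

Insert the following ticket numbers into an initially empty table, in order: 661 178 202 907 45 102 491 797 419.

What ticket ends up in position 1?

Insert 661: h=7, slot 7 empty -> index 7.
Insert 178: h=5, slot 5 empty -> index 5.
Insert 202: h=7, h2=11, slot 7 occupied -> index 1.
Insert 907: h=2, slot 2 empty -> index 2.
Insert 45: h=1, h2=14, slot 1 occupied -> index 15.
Insert 102: h=10, slot 10 empty -> index 10.
Insert 491: h=7, h2=12, slots 7,2 occupied -> index 14.
Insert 797: h=7, h2=14, slot 7 occupied -> index 4.
Insert 419: h=1, h2=4, slots 1,5 occupied -> index 9.
Table: [_, 202, 907, _, 797, 178, _, 661, _, 419, 102, _, _, _, 491, 45, _]

202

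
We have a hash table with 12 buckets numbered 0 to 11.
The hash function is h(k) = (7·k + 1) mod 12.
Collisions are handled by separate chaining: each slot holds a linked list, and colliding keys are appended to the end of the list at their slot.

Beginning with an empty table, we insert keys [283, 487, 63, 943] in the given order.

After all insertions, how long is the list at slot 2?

283 -> bucket 2
487 -> bucket 2 (collision)
63 -> bucket 10
943 -> bucket 2 (collision)
Final buckets:
0: -
1: -
2: 283 -> 487 -> 943
3: -
4: -
5: -
6: -
7: -
8: -
9: -
10: 63
11: -

3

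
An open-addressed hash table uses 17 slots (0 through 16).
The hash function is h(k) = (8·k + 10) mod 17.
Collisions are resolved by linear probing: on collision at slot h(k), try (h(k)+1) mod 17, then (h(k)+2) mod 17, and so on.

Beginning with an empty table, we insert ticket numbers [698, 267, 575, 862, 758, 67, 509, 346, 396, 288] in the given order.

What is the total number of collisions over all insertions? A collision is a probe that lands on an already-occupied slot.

15

Insert 698: h=1, slot 1 empty => index 1.
Insert 267: h=4, slot 4 empty => index 4.
Insert 575: h=3, slot 3 empty => index 3.
Insert 862: h=4, slot 4 occupied => index 5.
Insert 758: h=5, slot 5 occupied => index 6.
Insert 67: h=2, slot 2 empty => index 2.
Insert 509: h=2, slots 2,3,4,5,6 occupied => index 7.
Insert 346: h=7, slot 7 occupied => index 8.
Insert 396: h=16, slot 16 empty => index 16.
Insert 288: h=2, slots 2,3,4,5,6,7,8 occupied => index 9.
Table: [-, 698, 67, 575, 267, 862, 758, 509, 346, 288, -, -, -, -, -, -, 396]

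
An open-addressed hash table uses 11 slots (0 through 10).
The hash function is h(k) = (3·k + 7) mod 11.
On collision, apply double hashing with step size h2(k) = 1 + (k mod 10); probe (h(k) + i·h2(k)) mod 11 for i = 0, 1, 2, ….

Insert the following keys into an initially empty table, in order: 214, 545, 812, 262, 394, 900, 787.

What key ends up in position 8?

Insert 214: h=0, slot 0 empty => index 0.
Insert 545: h=3, slot 3 empty => index 3.
Insert 812: h=1, slot 1 empty => index 1.
Insert 262: h=1, h2=3, slot 1 occupied => index 4.
Insert 394: h=1, h2=5, slot 1 occupied => index 6.
Insert 900: h=1, h2=1, slot 1 occupied => index 2.
Insert 787: h=3, h2=8, slots 3,0 occupied => index 8.
Table: [214, 812, 900, 545, 262, ∅, 394, ∅, 787, ∅, ∅]

787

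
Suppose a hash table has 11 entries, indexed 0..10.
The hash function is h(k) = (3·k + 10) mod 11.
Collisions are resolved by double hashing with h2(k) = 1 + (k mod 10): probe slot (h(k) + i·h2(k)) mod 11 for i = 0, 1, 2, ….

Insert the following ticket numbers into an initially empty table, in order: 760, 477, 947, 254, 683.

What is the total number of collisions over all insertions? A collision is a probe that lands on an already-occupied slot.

Insert 760: h=2, slot 2 empty => index 2.
Insert 477: h=0, slot 0 empty => index 0.
Insert 947: h=2, h2=8, slot 2 occupied => index 10.
Insert 254: h=2, h2=5, slot 2 occupied => index 7.
Insert 683: h=2, h2=4, slot 2 occupied => index 6.
Table: [477, -, 760, -, -, -, 683, 254, -, -, 947]

3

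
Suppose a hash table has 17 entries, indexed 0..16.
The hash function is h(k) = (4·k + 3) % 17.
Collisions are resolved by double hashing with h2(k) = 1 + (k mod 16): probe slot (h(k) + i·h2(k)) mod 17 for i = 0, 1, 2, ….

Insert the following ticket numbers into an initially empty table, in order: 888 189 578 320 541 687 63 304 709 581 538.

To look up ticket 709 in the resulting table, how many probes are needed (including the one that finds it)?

2

Insert 888: h=2, slot 2 empty → index 2.
Insert 189: h=11, slot 11 empty → index 11.
Insert 578: h=3, slot 3 empty → index 3.
Insert 320: h=8, slot 8 empty → index 8.
Insert 541: h=8, h2=14, slot 8 occupied → index 5.
Insert 687: h=14, slot 14 empty → index 14.
Insert 63: h=0, slot 0 empty → index 0.
Insert 304: h=12, slot 12 empty → index 12.
Insert 709: h=0, h2=6, slot 0 occupied → index 6.
Insert 581: h=15, slot 15 empty → index 15.
Insert 538: h=13, slot 13 empty → index 13.
Table: [63, ∅, 888, 578, ∅, 541, 709, ∅, 320, ∅, ∅, 189, 304, 538, 687, 581, ∅]
Lookup 709: h=0, h2=6, probe 0,6 → found at 6.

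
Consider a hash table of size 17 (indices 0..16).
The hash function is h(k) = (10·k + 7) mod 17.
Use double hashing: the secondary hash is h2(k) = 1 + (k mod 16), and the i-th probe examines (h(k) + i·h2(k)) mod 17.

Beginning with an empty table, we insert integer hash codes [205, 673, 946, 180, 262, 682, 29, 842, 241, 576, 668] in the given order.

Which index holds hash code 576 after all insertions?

205 hashes to 0; slot 0 is free => place at 0.
673 hashes to 5; slot 5 is free => place at 5.
946 hashes to 15; slot 15 is free => place at 15.
180 hashes to 5, h2=5; 5 taken => place at 10.
262 hashes to 9; slot 9 is free => place at 9.
682 hashes to 10, h2=11; 10 taken => place at 4.
29 hashes to 8; slot 8 is free => place at 8.
842 hashes to 12; slot 12 is free => place at 12.
241 hashes to 3; slot 3 is free => place at 3.
576 hashes to 4, h2=1; 4,5 taken => place at 6.
668 hashes to 6, h2=13; 6 taken => place at 2.
Table: [205, -, 668, 241, 682, 673, 576, -, 29, 262, 180, -, 842, -, -, 946, -]

6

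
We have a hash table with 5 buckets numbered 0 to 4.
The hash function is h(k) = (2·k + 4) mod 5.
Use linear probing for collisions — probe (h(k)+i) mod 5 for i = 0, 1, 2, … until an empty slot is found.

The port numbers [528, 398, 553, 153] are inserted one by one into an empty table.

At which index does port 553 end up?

2

Insert 528: h=0, slot 0 empty => index 0.
Insert 398: h=0, slot 0 occupied => index 1.
Insert 553: h=0, slots 0,1 occupied => index 2.
Insert 153: h=0, slots 0,1,2 occupied => index 3.
Table: [528, 398, 553, 153, .]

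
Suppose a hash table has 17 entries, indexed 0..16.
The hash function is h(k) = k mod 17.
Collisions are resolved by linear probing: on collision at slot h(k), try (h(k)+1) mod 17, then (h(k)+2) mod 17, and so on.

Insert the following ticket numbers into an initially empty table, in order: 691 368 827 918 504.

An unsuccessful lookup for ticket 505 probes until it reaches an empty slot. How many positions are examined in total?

4

691 hashes to 11; slot 11 is free => place at 11.
368 hashes to 11; 11 taken => place at 12.
827 hashes to 11; 11,12 taken => place at 13.
918 hashes to 0; slot 0 is free => place at 0.
504 hashes to 11; 11,12,13 taken => place at 14.
Table: [918, _, _, _, _, _, _, _, _, _, _, 691, 368, 827, 504, _, _]
Lookup 505: h=12, probe 12,13,14,15 → slot 15 empty, not found.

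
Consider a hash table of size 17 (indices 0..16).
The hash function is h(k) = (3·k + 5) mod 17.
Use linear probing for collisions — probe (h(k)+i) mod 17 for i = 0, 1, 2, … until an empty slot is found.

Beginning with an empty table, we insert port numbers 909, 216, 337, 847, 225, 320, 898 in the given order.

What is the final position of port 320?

909 hashes to 12; slot 12 is free -> place at 12.
216 hashes to 7; slot 7 is free -> place at 7.
337 hashes to 13; slot 13 is free -> place at 13.
847 hashes to 13; 13 taken -> place at 14.
225 hashes to 0; slot 0 is free -> place at 0.
320 hashes to 13; 13,14 taken -> place at 15.
898 hashes to 13; 13,14,15 taken -> place at 16.
Table: [225, -, -, -, -, -, -, 216, -, -, -, -, 909, 337, 847, 320, 898]

15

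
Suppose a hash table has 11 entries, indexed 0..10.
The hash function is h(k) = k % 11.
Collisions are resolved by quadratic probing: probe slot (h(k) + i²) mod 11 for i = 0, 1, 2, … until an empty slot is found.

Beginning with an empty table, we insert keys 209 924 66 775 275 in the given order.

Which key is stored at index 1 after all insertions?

924

Insert 209: h=0, slot 0 empty -> index 0.
Insert 924: h=0, slot 0 occupied -> index 1.
Insert 66: h=0, slots 0,1 occupied -> index 4.
Insert 775: h=5, slot 5 empty -> index 5.
Insert 275: h=0, slots 0,1,4 occupied -> index 9.
Table: [209, 924, ., ., 66, 775, ., ., ., 275, .]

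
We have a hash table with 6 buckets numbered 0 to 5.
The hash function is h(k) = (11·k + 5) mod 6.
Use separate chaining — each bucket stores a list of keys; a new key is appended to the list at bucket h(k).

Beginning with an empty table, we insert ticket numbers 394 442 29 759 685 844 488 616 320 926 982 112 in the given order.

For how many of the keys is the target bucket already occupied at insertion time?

7

394 → bucket 1
442 → bucket 1 (collision)
29 → bucket 0
759 → bucket 2
685 → bucket 4
844 → bucket 1 (collision)
488 → bucket 3
616 → bucket 1 (collision)
320 → bucket 3 (collision)
926 → bucket 3 (collision)
982 → bucket 1 (collision)
112 → bucket 1 (collision)
Final buckets:
0: 29
1: 394 -> 442 -> 844 -> 616 -> 982 -> 112
2: 759
3: 488 -> 320 -> 926
4: 685
5: ∅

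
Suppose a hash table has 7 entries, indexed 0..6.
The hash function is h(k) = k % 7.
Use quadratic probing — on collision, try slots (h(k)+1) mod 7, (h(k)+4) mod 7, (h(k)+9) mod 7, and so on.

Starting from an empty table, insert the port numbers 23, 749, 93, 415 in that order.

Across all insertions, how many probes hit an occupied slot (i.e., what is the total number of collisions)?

3

Insert 23: h=2, slot 2 empty → index 2.
Insert 749: h=0, slot 0 empty → index 0.
Insert 93: h=2, slot 2 occupied → index 3.
Insert 415: h=2, slots 2,3 occupied → index 6.
Table: [749, —, 23, 93, —, —, 415]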